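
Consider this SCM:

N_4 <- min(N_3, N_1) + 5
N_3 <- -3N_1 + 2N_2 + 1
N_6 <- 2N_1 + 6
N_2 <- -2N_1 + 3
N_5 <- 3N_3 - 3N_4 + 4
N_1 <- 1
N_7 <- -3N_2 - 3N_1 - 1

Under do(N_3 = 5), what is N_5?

1

do(N_3=5) replaces the equation N_3 <- -3N_1 + 2N_2 + 1 with the constant N_3 = 5.
N_4 = min(N_3, N_1) + 5  [with N_3=5, N_1=1]  = 6
N_5 = 3N_3 - 3N_4 + 4  [with N_3=5, N_4=6]  = 1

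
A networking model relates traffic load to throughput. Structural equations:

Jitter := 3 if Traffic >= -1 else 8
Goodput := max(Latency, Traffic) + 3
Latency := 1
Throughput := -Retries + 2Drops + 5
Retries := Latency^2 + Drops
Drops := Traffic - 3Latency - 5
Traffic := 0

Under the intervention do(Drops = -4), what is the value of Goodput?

The intervention breaks the incoming arrows to Drops: Drops := Traffic - 3Latency - 5 no longer applies, and Drops = -4.
Goodput is not downstream of the intervention, so its value is determined by the original equations.
Goodput = max(Latency, Traffic) + 3  [with Latency=1, Traffic=0]  = 4

4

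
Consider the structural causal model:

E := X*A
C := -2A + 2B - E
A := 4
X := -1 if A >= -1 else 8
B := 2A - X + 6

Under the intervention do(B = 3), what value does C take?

Intervening sets B = 3 and removes its equation (B := 2A - X + 6).
X = -1 if A >= -1 else 8  [with A=4]  = -1
E = X*A  [with X=-1, A=4]  = -4
C = -2A + 2B - E  [with A=4, B=3, E=-4]  = 2

2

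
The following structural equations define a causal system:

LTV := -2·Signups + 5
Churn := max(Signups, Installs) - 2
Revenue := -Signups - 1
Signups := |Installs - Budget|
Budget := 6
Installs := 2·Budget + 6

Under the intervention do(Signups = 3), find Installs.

18

Under do(Signups=3), the mechanism Signups := |Installs - Budget| is discarded; Signups is fixed at 3.
Since Installs is not a descendant of the intervened variable, it is unaffected.
Installs = 2·Budget + 6  [with Budget=6]  = 18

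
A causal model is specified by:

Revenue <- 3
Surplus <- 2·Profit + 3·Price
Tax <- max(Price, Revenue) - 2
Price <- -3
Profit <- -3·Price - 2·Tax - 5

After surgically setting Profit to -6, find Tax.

Under do(Profit=-6), the mechanism Profit <- -3·Price - 2·Tax - 5 is discarded; Profit is fixed at -6.
Since Tax is not a descendant of the intervened variable, it is unaffected.
Tax = max(Price, Revenue) - 2  [with Price=-3, Revenue=3]  = 1

1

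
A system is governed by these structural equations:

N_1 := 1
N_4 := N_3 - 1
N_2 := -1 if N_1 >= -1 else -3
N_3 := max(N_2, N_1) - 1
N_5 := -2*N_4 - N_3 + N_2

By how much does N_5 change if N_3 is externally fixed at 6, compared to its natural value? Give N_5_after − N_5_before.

do(N_3=6) replaces the equation N_3 := max(N_2, N_1) - 1 with the constant N_3 = 6.
N_2 = -1 if N_1 >= -1 else -3  [with N_1=1]  = -1
N_4 = N_3 - 1  [with N_3=6]  = 5
N_5 = -2*N_4 - N_3 + N_2  [with N_4=5, N_3=6, N_2=-1]  = -17
Without intervention: N_2 = -1 if N_1 >= -1 else -3  [with N_1=1]  = -1; N_3 = max(N_2, N_1) - 1  [with N_2=-1, N_1=1]  = 0; N_4 = N_3 - 1  [with N_3=0]  = -1; N_5 = -2*N_4 - N_3 + N_2  [with N_4=-1, N_3=0, N_2=-1]  = 1.
Change = -17 − 1 = -18.

-18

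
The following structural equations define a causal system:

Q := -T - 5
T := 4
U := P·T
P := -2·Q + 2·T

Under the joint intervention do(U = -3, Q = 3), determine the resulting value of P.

Setting U = -3, Q = 3 by intervention discards those variables' equations.
P = -2·Q + 2·T  [with Q=3, T=4]  = 2

2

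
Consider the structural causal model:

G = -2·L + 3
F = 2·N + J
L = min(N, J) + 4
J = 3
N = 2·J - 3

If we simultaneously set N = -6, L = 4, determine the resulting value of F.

-9

The joint intervention fixes N = -6, L = 4, removing each variable's own equation.
F = 2·N + J  [with N=-6, J=3]  = -9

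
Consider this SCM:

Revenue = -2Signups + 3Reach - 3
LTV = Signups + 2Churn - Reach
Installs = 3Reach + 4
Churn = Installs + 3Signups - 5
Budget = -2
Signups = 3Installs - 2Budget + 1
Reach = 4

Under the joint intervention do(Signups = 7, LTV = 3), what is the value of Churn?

Setting Signups = 7, LTV = 3 by intervention discards those variables' equations.
Installs = 3Reach + 4  [with Reach=4]  = 16
Churn = Installs + 3Signups - 5  [with Installs=16, Signups=7]  = 32

32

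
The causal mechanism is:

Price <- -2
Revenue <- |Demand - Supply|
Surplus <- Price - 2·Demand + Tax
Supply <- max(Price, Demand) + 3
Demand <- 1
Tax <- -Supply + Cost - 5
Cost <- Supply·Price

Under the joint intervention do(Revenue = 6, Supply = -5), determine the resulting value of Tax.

10

The joint intervention fixes Revenue = 6, Supply = -5, removing each variable's own equation.
Cost = Supply·Price  [with Supply=-5, Price=-2]  = 10
Tax = -Supply + Cost - 5  [with Supply=-5, Cost=10]  = 10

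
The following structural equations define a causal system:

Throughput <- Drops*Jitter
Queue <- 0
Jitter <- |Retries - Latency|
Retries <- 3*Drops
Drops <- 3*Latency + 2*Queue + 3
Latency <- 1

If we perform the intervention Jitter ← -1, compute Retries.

18

The intervention breaks the incoming arrows to Jitter: Jitter <- |Retries - Latency| no longer applies, and Jitter = -1.
Since Retries is not a descendant of the intervened variable, it is unaffected.
Drops = 3*Latency + 2*Queue + 3  [with Latency=1, Queue=0]  = 6
Retries = 3*Drops  [with Drops=6]  = 18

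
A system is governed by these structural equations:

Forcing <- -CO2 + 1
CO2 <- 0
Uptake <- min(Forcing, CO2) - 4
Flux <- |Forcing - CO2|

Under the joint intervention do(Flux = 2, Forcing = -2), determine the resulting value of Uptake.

The joint intervention fixes Flux = 2, Forcing = -2, removing each variable's own equation.
Uptake = min(Forcing, CO2) - 4  [with Forcing=-2, CO2=0]  = -6

-6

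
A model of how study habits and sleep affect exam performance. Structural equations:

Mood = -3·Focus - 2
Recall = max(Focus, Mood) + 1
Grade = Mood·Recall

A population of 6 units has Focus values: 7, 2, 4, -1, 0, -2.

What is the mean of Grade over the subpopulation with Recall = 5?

E[Grade|Recall=5] averages over only the 2 units with Recall=5 (Focus = 4, -2): Grade = -70, 20, mean -25.

-25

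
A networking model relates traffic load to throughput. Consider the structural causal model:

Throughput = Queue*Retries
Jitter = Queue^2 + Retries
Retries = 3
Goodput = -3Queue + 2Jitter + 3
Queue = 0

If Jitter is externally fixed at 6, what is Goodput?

15

do(Jitter=6) replaces the equation Jitter = Queue^2 + Retries with the constant Jitter = 6.
Goodput = -3Queue + 2Jitter + 3  [with Queue=0, Jitter=6]  = 15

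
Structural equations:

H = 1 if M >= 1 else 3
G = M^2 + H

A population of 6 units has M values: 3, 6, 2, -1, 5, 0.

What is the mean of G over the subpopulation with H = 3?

3.5

Observing H=3 restricts to units where H's equation naturally yields 3: M ∈ {-1, 0}. In that subpopulation G = 4, 3, mean 3.5.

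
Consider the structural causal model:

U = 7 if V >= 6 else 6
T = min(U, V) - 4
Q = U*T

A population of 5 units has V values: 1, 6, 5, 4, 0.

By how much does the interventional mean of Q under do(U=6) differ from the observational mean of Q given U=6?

do(U=6) breaks U's dependence on V. With U=6 fixed, Q across the units is -18, 12, 6, 0, -24, mean -4.8.
Observing U=6 restricts to units where U's equation naturally yields 6: V ∈ {1, 5, 4, 0}. In that subpopulation Q = -18, 6, 0, -24, mean -9.
Difference = -4.8 − (-9) = 4.2.

4.2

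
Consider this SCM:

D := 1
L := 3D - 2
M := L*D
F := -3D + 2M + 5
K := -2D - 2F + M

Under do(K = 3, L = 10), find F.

22

Setting K = 3, L = 10 by intervention discards those variables' equations.
M = L*D  [with L=10, D=1]  = 10
F = -3D + 2M + 5  [with D=1, M=10]  = 22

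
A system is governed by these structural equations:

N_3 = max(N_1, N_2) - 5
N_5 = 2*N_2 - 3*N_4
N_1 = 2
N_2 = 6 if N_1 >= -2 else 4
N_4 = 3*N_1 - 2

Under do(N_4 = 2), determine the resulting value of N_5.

Intervening sets N_4 = 2 and removes its equation (N_4 = 3*N_1 - 2).
N_2 = 6 if N_1 >= -2 else 4  [with N_1=2]  = 6
N_5 = 2*N_2 - 3*N_4  [with N_2=6, N_4=2]  = 6

6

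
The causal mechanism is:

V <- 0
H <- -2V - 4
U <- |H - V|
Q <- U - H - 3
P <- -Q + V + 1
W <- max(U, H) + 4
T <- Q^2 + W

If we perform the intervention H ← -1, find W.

Under do(H=-1), the mechanism H <- -2V - 4 is discarded; H is fixed at -1.
U = |H - V|  [with H=-1, V=0]  = 1
W = max(U, H) + 4  [with U=1, H=-1]  = 5

5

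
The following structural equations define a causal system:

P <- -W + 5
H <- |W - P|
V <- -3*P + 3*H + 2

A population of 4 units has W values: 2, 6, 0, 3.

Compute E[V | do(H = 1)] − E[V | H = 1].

Every unit gets H=1 under the intervention. V values become -4, 8, -10, -1; E[V|do(H=1)] = -1.75.
Conditioning on H=1 selects the 2 unit(s) with W ∈ {2, 3}. Their V values: -4, -1. Mean = -2.5.
Difference = -1.75 − (-2.5) = 0.75.

0.75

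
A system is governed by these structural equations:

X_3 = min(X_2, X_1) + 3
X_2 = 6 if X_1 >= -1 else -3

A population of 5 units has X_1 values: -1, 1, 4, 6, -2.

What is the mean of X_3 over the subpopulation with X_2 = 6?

Conditioning on X_2=6 selects the 4 unit(s) with X_1 ∈ {-1, 1, 4, 6}. Their X_3 values: 2, 4, 7, 9. Mean = 5.5.

5.5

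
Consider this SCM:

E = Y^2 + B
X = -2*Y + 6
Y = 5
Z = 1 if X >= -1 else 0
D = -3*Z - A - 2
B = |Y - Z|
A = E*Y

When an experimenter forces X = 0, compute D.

Under do(X=0), the mechanism X = -2*Y + 6 is discarded; X is fixed at 0.
Z = 1 if X >= -1 else 0  [with X=0]  = 1
B = |Y - Z|  [with Y=5, Z=1]  = 4
E = Y^2 + B  [with Y=5, B=4]  = 29
A = E*Y  [with E=29, Y=5]  = 145
D = -3*Z - A - 2  [with Z=1, A=145]  = -150

-150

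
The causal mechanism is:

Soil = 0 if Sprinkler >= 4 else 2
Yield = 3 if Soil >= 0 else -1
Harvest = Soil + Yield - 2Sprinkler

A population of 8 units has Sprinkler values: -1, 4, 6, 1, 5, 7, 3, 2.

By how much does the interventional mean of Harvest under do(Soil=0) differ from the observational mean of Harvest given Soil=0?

The intervention sets Soil=0 in all 8 units regardless of Sprinkler. Recomputing Harvest per unit gives 5, -5, -9, 1, -7, -11, -3, -1; average -3.75.
E[Harvest|Soil=0] averages over only the 4 units with Soil=0 (Sprinkler = 4, 6, 5, 7): Harvest = -5, -9, -7, -11, mean -8.
Difference = -3.75 − (-8) = 4.25.

4.25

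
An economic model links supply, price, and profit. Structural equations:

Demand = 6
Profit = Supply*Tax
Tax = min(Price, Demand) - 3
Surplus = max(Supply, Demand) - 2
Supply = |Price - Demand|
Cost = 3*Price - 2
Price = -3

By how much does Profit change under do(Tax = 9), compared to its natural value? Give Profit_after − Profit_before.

The intervention breaks the incoming arrows to Tax: Tax = min(Price, Demand) - 3 no longer applies, and Tax = 9.
Supply = |Price - Demand|  [with Price=-3, Demand=6]  = 9
Profit = Supply*Tax  [with Supply=9, Tax=9]  = 81
Without intervention: Supply = |Price - Demand|  [with Price=-3, Demand=6]  = 9; Tax = min(Price, Demand) - 3  [with Price=-3, Demand=6]  = -6; Profit = Supply*Tax  [with Supply=9, Tax=-6]  = -54.
Change = 81 − (-54) = 135.

135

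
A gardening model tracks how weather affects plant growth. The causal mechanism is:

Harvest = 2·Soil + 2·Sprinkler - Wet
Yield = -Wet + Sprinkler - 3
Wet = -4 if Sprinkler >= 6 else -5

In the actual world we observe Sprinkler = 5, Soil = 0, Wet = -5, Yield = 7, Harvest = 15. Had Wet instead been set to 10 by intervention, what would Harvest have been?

do(Wet=10) replaces the equation Wet = -4 if Sprinkler >= 6 else -5 with the constant Wet = 10.
Harvest = 2·Soil + 2·Sprinkler - Wet  [with Soil=0, Sprinkler=5, Wet=10]  = 0

0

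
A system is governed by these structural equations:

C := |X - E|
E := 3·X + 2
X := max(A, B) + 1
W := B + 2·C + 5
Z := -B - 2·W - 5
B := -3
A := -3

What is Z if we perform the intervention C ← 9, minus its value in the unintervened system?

-28

Under do(C=9), the mechanism C := |X - E| is discarded; C is fixed at 9.
W = B + 2·C + 5  [with B=-3, C=9]  = 20
Z = -B - 2·W - 5  [with B=-3, W=20]  = -42
Without intervention: X = max(A, B) + 1  [with A=-3, B=-3]  = -2; E = 3·X + 2  [with X=-2]  = -4; C = |X - E|  [with X=-2, E=-4]  = 2; W = B + 2·C + 5  [with B=-3, C=2]  = 6; Z = -B - 2·W - 5  [with B=-3, W=6]  = -14.
Change = -42 − (-14) = -28.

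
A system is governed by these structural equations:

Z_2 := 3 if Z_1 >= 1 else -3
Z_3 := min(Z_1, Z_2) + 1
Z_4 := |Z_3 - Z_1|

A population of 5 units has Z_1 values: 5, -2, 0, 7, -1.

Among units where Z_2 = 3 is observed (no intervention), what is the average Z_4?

2

Conditioning on Z_2=3 selects the 2 unit(s) with Z_1 ∈ {5, 7}. Their Z_4 values: 1, 3. Mean = 2.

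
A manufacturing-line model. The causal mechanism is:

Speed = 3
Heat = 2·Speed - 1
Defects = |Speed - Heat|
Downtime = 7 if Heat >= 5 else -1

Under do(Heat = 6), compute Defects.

3

The intervention breaks the incoming arrows to Heat: Heat = 2·Speed - 1 no longer applies, and Heat = 6.
Defects = |Speed - Heat|  [with Speed=3, Heat=6]  = 3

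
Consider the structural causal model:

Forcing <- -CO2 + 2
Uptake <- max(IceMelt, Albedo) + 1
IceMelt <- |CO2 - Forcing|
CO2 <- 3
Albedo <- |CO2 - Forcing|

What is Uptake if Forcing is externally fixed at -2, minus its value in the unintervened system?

do(Forcing=-2) replaces the equation Forcing <- -CO2 + 2 with the constant Forcing = -2.
IceMelt = |CO2 - Forcing|  [with CO2=3, Forcing=-2]  = 5
Albedo = |CO2 - Forcing|  [with CO2=3, Forcing=-2]  = 5
Uptake = max(IceMelt, Albedo) + 1  [with IceMelt=5, Albedo=5]  = 6
Without intervention: Forcing = -CO2 + 2  [with CO2=3]  = -1; IceMelt = |CO2 - Forcing|  [with CO2=3, Forcing=-1]  = 4; Albedo = |CO2 - Forcing|  [with CO2=3, Forcing=-1]  = 4; Uptake = max(IceMelt, Albedo) + 1  [with IceMelt=4, Albedo=4]  = 5.
Change = 6 − 5 = 1.

1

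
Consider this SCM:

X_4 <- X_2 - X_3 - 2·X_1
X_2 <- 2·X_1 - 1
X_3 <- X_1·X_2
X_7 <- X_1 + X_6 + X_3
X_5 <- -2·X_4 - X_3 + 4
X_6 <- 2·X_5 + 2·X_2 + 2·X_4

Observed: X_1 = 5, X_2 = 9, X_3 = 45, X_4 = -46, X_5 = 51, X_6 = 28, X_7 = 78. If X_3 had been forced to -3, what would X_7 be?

30

The intervention breaks the incoming arrows to X_3: X_3 <- X_1·X_2 no longer applies, and X_3 = -3.
X_2 = 2·X_1 - 1  [with X_1=5]  = 9
X_4 = X_2 - X_3 - 2·X_1  [with X_2=9, X_3=-3, X_1=5]  = 2
X_5 = -2·X_4 - X_3 + 4  [with X_4=2, X_3=-3]  = 3
X_6 = 2·X_5 + 2·X_2 + 2·X_4  [with X_5=3, X_2=9, X_4=2]  = 28
X_7 = X_1 + X_6 + X_3  [with X_1=5, X_6=28, X_3=-3]  = 30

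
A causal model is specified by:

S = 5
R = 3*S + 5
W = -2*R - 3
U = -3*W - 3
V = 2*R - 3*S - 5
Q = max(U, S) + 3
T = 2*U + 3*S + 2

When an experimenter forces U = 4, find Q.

8

Under do(U=4), the mechanism U = -3*W - 3 is discarded; U is fixed at 4.
Q = max(U, S) + 3  [with U=4, S=5]  = 8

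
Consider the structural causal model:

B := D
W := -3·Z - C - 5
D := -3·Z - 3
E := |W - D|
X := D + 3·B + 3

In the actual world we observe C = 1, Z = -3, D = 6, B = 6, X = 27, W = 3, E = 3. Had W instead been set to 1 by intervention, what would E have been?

5

Intervening sets W = 1 and removes its equation (W := -3·Z - C - 5).
D = -3·Z - 3  [with Z=-3]  = 6
E = |W - D|  [with W=1, D=6]  = 5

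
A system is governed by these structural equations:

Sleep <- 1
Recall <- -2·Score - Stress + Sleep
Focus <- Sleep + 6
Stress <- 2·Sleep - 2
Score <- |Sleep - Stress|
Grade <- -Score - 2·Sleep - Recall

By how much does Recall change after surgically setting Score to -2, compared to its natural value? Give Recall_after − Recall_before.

6

Intervening sets Score = -2 and removes its equation (Score <- |Sleep - Stress|).
Stress = 2·Sleep - 2  [with Sleep=1]  = 0
Recall = -2·Score - Stress + Sleep  [with Score=-2, Stress=0, Sleep=1]  = 5
Without intervention: Stress = 2·Sleep - 2  [with Sleep=1]  = 0; Score = |Sleep - Stress|  [with Sleep=1, Stress=0]  = 1; Recall = -2·Score - Stress + Sleep  [with Score=1, Stress=0, Sleep=1]  = -1.
Change = 5 − (-1) = 6.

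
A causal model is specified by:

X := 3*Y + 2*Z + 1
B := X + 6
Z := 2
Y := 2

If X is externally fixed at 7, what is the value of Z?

2

Under do(X=7), the mechanism X := 3*Y + 2*Z + 1 is discarded; X is fixed at 7.
Z is not downstream of the intervention, so its value is determined by the original equations.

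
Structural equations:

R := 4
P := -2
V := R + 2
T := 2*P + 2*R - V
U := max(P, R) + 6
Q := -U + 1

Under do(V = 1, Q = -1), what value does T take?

Setting V = 1, Q = -1 by intervention discards those variables' equations.
T = 2*P + 2*R - V  [with P=-2, R=4, V=1]  = 3

3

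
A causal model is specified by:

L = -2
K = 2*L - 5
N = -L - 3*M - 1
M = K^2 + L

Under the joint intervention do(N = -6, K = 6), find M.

Setting N = -6, K = 6 by intervention discards those variables' equations.
M = K^2 + L  [with K=6, L=-2]  = 34

34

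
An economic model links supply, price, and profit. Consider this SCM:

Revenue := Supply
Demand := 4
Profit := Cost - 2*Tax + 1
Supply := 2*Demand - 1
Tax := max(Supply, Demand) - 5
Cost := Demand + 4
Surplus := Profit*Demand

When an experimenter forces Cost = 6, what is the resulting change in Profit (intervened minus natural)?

-2

The intervention breaks the incoming arrows to Cost: Cost := Demand + 4 no longer applies, and Cost = 6.
Supply = 2*Demand - 1  [with Demand=4]  = 7
Tax = max(Supply, Demand) - 5  [with Supply=7, Demand=4]  = 2
Profit = Cost - 2*Tax + 1  [with Cost=6, Tax=2]  = 3
Without intervention: Supply = 2*Demand - 1  [with Demand=4]  = 7; Cost = Demand + 4  [with Demand=4]  = 8; Tax = max(Supply, Demand) - 5  [with Supply=7, Demand=4]  = 2; Profit = Cost - 2*Tax + 1  [with Cost=8, Tax=2]  = 5.
Change = 3 − 5 = -2.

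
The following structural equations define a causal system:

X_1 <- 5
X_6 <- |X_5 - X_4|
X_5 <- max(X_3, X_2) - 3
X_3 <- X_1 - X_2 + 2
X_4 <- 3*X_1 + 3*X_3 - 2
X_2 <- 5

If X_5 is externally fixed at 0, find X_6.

The intervention breaks the incoming arrows to X_5: X_5 <- max(X_3, X_2) - 3 no longer applies, and X_5 = 0.
X_3 = X_1 - X_2 + 2  [with X_1=5, X_2=5]  = 2
X_4 = 3*X_1 + 3*X_3 - 2  [with X_1=5, X_3=2]  = 19
X_6 = |X_5 - X_4|  [with X_5=0, X_4=19]  = 19

19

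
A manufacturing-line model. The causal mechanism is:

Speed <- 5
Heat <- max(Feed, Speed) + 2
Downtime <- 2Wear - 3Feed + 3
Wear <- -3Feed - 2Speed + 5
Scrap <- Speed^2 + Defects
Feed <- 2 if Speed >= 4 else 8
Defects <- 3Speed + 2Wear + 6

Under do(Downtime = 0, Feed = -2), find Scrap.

Under do(Downtime = 0, Feed = -2), each intervened variable's structural equation is replaced by its fixed value.
Wear = -3Feed - 2Speed + 5  [with Feed=-2, Speed=5]  = 1
Defects = 3Speed + 2Wear + 6  [with Speed=5, Wear=1]  = 23
Scrap = Speed^2 + Defects  [with Speed=5, Defects=23]  = 48

48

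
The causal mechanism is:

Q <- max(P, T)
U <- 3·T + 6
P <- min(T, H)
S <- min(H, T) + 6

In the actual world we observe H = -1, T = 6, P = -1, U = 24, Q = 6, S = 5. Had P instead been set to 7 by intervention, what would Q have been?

7

do(P=7) replaces the equation P <- min(T, H) with the constant P = 7.
Q = max(P, T)  [with P=7, T=6]  = 7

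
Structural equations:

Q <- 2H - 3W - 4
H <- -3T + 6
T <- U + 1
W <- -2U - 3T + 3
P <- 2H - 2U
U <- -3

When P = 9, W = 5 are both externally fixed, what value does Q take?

Under do(P = 9, W = 5), each intervened variable's structural equation is replaced by its fixed value.
T = U + 1  [with U=-3]  = -2
H = -3T + 6  [with T=-2]  = 12
Q = 2H - 3W - 4  [with H=12, W=5]  = 5

5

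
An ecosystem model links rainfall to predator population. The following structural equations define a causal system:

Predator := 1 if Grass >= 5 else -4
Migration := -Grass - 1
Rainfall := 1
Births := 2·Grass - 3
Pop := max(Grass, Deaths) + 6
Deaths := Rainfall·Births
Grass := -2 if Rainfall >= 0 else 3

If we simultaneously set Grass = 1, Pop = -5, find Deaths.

Setting Grass = 1, Pop = -5 by intervention discards those variables' equations.
Births = 2·Grass - 3  [with Grass=1]  = -1
Deaths = Rainfall·Births  [with Rainfall=1, Births=-1]  = -1

-1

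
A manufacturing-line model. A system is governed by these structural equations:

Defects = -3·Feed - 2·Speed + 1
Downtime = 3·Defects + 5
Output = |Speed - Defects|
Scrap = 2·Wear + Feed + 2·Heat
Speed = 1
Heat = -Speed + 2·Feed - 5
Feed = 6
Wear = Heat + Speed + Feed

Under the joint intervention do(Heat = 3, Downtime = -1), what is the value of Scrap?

Under do(Heat = 3, Downtime = -1), each intervened variable's structural equation is replaced by its fixed value.
Wear = Heat + Speed + Feed  [with Heat=3, Speed=1, Feed=6]  = 10
Scrap = 2·Wear + Feed + 2·Heat  [with Wear=10, Feed=6, Heat=3]  = 32

32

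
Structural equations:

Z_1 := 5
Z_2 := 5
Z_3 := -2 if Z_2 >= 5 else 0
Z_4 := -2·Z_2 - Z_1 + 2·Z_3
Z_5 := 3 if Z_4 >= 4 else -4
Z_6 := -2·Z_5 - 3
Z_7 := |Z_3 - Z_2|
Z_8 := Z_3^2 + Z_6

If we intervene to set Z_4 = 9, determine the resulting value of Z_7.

7

The intervention breaks the incoming arrows to Z_4: Z_4 := -2·Z_2 - Z_1 + 2·Z_3 no longer applies, and Z_4 = 9.
No directed path runs from Z_4 to Z_7, so Z_7 keeps its natural value.
Z_3 = -2 if Z_2 >= 5 else 0  [with Z_2=5]  = -2
Z_7 = |Z_3 - Z_2|  [with Z_3=-2, Z_2=5]  = 7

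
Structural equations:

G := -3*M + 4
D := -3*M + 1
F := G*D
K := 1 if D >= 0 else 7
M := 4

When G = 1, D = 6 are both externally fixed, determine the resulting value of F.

6

The joint intervention fixes G = 1, D = 6, removing each variable's own equation.
F = G*D  [with G=1, D=6]  = 6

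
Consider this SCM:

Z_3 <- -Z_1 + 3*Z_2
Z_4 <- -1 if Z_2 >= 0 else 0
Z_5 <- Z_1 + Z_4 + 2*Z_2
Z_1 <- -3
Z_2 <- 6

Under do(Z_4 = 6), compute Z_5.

Intervening sets Z_4 = 6 and removes its equation (Z_4 <- -1 if Z_2 >= 0 else 0).
Z_5 = Z_1 + Z_4 + 2*Z_2  [with Z_1=-3, Z_4=6, Z_2=6]  = 15

15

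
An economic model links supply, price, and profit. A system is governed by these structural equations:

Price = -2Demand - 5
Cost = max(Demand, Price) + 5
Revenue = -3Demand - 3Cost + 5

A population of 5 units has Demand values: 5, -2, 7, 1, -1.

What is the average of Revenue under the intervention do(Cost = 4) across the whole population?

Every unit gets Cost=4 under the intervention. Revenue values become -22, -1, -28, -10, -4; E[Revenue|do(Cost=4)] = -13.

-13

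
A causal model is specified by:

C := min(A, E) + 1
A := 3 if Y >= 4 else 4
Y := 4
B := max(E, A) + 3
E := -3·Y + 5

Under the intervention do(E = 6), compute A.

3

The intervention breaks the incoming arrows to E: E := -3·Y + 5 no longer applies, and E = 6.
Since A is not a descendant of the intervened variable, it is unaffected.
A = 3 if Y >= 4 else 4  [with Y=4]  = 3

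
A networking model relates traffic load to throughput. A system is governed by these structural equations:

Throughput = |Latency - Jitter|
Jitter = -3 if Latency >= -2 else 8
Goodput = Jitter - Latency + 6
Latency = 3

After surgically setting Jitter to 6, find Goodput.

Under do(Jitter=6), the mechanism Jitter = -3 if Latency >= -2 else 8 is discarded; Jitter is fixed at 6.
Goodput = Jitter - Latency + 6  [with Jitter=6, Latency=3]  = 9

9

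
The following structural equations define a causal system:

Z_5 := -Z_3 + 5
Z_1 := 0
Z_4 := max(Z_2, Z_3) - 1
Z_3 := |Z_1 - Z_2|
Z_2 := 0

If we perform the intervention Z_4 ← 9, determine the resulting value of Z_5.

Intervening sets Z_4 = 9 and removes its equation (Z_4 := max(Z_2, Z_3) - 1).
No directed path runs from Z_4 to Z_5, so Z_5 keeps its natural value.
Z_3 = |Z_1 - Z_2|  [with Z_1=0, Z_2=0]  = 0
Z_5 = -Z_3 + 5  [with Z_3=0]  = 5

5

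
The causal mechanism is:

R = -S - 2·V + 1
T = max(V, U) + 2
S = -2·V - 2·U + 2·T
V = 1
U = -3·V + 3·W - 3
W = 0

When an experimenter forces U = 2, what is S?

2

do(U=2) replaces the equation U = -3·V + 3·W - 3 with the constant U = 2.
T = max(V, U) + 2  [with V=1, U=2]  = 4
S = -2·V - 2·U + 2·T  [with V=1, U=2, T=4]  = 2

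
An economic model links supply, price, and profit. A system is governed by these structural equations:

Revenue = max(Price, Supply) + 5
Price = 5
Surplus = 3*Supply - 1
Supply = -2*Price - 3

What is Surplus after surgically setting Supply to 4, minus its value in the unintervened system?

Under do(Supply=4), the mechanism Supply = -2*Price - 3 is discarded; Supply is fixed at 4.
Surplus = 3*Supply - 1  [with Supply=4]  = 11
Without intervention: Supply = -2*Price - 3  [with Price=5]  = -13; Surplus = 3*Supply - 1  [with Supply=-13]  = -40.
Change = 11 − (-40) = 51.

51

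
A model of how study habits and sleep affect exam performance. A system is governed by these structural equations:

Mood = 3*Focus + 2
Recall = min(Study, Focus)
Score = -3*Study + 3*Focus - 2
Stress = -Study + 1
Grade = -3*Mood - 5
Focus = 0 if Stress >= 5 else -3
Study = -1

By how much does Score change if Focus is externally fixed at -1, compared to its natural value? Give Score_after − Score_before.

The intervention breaks the incoming arrows to Focus: Focus = 0 if Stress >= 5 else -3 no longer applies, and Focus = -1.
Score = -3*Study + 3*Focus - 2  [with Study=-1, Focus=-1]  = -2
Without intervention: Stress = -Study + 1  [with Study=-1]  = 2; Focus = 0 if Stress >= 5 else -3  [with Stress=2]  = -3; Score = -3*Study + 3*Focus - 2  [with Study=-1, Focus=-3]  = -8.
Change = -2 − (-8) = 6.

6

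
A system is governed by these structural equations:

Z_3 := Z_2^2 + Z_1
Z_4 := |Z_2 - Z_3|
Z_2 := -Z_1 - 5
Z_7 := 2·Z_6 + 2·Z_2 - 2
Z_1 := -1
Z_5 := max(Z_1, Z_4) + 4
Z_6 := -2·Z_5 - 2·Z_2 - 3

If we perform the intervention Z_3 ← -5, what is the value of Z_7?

-20

The intervention breaks the incoming arrows to Z_3: Z_3 := Z_2^2 + Z_1 no longer applies, and Z_3 = -5.
Z_2 = -Z_1 - 5  [with Z_1=-1]  = -4
Z_4 = |Z_2 - Z_3|  [with Z_2=-4, Z_3=-5]  = 1
Z_5 = max(Z_1, Z_4) + 4  [with Z_1=-1, Z_4=1]  = 5
Z_6 = -2·Z_5 - 2·Z_2 - 3  [with Z_5=5, Z_2=-4]  = -5
Z_7 = 2·Z_6 + 2·Z_2 - 2  [with Z_6=-5, Z_2=-4]  = -20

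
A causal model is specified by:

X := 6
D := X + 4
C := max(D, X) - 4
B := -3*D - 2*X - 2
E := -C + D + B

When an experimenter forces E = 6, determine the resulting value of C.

6

do(E=6) replaces the equation E := -C + D + B with the constant E = 6.
C is not downstream of the intervention, so its value is determined by the original equations.
D = X + 4  [with X=6]  = 10
C = max(D, X) - 4  [with D=10, X=6]  = 6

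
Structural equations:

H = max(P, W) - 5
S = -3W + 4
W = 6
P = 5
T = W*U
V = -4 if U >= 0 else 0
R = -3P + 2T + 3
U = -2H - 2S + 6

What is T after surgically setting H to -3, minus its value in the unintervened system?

The intervention breaks the incoming arrows to H: H = max(P, W) - 5 no longer applies, and H = -3.
S = -3W + 4  [with W=6]  = -14
U = -2H - 2S + 6  [with H=-3, S=-14]  = 40
T = W*U  [with W=6, U=40]  = 240
Without intervention: H = max(P, W) - 5  [with P=5, W=6]  = 1; S = -3W + 4  [with W=6]  = -14; U = -2H - 2S + 6  [with H=1, S=-14]  = 32; T = W*U  [with W=6, U=32]  = 192.
Change = 240 − 192 = 48.

48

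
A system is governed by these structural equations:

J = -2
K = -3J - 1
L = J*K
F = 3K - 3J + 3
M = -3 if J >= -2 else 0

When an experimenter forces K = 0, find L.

0

The intervention breaks the incoming arrows to K: K = -3J - 1 no longer applies, and K = 0.
L = J*K  [with J=-2, K=0]  = 0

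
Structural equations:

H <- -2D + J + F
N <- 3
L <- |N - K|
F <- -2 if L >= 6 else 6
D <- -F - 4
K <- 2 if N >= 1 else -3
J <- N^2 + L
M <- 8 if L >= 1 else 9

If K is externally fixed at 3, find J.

Under do(K=3), the mechanism K <- 2 if N >= 1 else -3 is discarded; K is fixed at 3.
L = |N - K|  [with N=3, K=3]  = 0
J = N^2 + L  [with N=3, L=0]  = 9

9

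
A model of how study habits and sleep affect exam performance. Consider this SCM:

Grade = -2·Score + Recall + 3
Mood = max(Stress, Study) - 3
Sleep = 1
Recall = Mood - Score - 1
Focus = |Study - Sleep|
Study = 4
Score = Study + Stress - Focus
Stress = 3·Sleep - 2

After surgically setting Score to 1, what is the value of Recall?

Under do(Score=1), the mechanism Score = Study + Stress - Focus is discarded; Score is fixed at 1.
Stress = 3·Sleep - 2  [with Sleep=1]  = 1
Mood = max(Stress, Study) - 3  [with Stress=1, Study=4]  = 1
Recall = Mood - Score - 1  [with Mood=1, Score=1]  = -1

-1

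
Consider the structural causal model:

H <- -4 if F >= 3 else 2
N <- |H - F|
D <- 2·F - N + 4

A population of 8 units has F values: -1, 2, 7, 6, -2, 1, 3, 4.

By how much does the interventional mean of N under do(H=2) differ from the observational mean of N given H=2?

The intervention sets H=2 in all 8 units regardless of F. Recomputing N per unit gives 3, 0, 5, 4, 4, 1, 1, 2; average 2.5.
Observing H=2 restricts to units where H's equation naturally yields 2: F ∈ {-1, 2, -2, 1}. In that subpopulation N = 3, 0, 4, 1, mean 2.
Difference = 2.5 − 2 = 0.5.

0.5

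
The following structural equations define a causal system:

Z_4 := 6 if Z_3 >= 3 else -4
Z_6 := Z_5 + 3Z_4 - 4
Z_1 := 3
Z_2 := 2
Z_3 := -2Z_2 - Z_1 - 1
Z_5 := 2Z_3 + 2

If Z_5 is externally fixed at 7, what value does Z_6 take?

-9

The intervention breaks the incoming arrows to Z_5: Z_5 := 2Z_3 + 2 no longer applies, and Z_5 = 7.
Z_3 = -2Z_2 - Z_1 - 1  [with Z_2=2, Z_1=3]  = -8
Z_4 = 6 if Z_3 >= 3 else -4  [with Z_3=-8]  = -4
Z_6 = Z_5 + 3Z_4 - 4  [with Z_5=7, Z_4=-4]  = -9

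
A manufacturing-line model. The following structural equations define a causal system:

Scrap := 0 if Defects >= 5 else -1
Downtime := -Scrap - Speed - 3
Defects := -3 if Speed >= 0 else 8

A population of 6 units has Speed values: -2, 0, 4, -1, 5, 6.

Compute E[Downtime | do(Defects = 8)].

-5

Under do(Defects=8), Defects's equation is replaced by Defects=8 for every unit. Per-unit Downtime: -1, -3, -7, -2, -8, -9. Mean = -5.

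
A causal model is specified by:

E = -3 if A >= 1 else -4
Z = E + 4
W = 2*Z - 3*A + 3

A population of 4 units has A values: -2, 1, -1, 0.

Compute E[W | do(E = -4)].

Under do(E=-4), E's equation is replaced by E=-4 for every unit. Per-unit W: 9, 0, 6, 3. Mean = 4.5.

4.5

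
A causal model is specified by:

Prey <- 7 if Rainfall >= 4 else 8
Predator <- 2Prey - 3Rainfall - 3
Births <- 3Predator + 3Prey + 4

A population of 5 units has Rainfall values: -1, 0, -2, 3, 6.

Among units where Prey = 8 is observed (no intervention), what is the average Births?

Observing Prey=8 restricts to units where Prey's equation naturally yields 8: Rainfall ∈ {-1, 0, -2, 3}. In that subpopulation Births = 76, 67, 85, 40, mean 67.

67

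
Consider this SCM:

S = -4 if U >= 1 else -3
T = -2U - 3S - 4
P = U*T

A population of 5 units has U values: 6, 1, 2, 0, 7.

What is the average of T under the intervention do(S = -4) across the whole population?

Every unit gets S=-4 under the intervention. T values become -4, 6, 4, 8, -6; E[T|do(S=-4)] = 1.6.

1.6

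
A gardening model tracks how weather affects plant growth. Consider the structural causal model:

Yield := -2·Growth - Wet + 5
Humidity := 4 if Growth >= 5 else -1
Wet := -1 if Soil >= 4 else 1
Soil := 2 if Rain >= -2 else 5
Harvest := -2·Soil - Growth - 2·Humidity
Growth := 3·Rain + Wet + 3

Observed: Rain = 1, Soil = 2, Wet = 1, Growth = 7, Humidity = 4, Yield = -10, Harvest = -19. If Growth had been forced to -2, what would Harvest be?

0

The intervention breaks the incoming arrows to Growth: Growth := 3·Rain + Wet + 3 no longer applies, and Growth = -2.
Soil = 2 if Rain >= -2 else 5  [with Rain=1]  = 2
Humidity = 4 if Growth >= 5 else -1  [with Growth=-2]  = -1
Harvest = -2·Soil - Growth - 2·Humidity  [with Soil=2, Growth=-2, Humidity=-1]  = 0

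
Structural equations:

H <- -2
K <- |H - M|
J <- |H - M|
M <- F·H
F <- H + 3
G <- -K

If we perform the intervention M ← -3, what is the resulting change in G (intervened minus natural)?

do(M=-3) replaces the equation M <- F·H with the constant M = -3.
K = |H - M|  [with H=-2, M=-3]  = 1
G = -K  [with K=1]  = -1
Without intervention: F = H + 3  [with H=-2]  = 1; M = F·H  [with F=1, H=-2]  = -2; K = |H - M|  [with H=-2, M=-2]  = 0; G = -K  [with K=0]  = 0.
Change = -1 − 0 = -1.

-1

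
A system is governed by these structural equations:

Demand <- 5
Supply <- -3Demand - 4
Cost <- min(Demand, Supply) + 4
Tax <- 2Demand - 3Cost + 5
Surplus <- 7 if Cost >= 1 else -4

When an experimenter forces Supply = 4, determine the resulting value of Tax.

Under do(Supply=4), the mechanism Supply <- -3Demand - 4 is discarded; Supply is fixed at 4.
Cost = min(Demand, Supply) + 4  [with Demand=5, Supply=4]  = 8
Tax = 2Demand - 3Cost + 5  [with Demand=5, Cost=8]  = -9

-9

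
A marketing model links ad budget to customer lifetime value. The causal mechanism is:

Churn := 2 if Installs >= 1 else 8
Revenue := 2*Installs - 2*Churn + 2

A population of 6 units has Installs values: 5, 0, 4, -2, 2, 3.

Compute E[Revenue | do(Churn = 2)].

Every unit gets Churn=2 under the intervention. Revenue values become 8, -2, 6, -6, 2, 4; E[Revenue|do(Churn=2)] = 2.

2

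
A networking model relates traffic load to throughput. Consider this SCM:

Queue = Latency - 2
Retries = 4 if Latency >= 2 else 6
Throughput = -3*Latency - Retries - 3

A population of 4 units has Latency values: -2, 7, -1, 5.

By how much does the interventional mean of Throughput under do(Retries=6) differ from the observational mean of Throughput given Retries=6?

Under do(Retries=6), Retries's equation is replaced by Retries=6 for every unit. Per-unit Throughput: -3, -30, -6, -24. Mean = -15.75.
Conditioning on Retries=6 selects the 2 unit(s) with Latency ∈ {-2, -1}. Their Throughput values: -3, -6. Mean = -4.5.
Difference = -15.75 − (-4.5) = -11.25.

-11.25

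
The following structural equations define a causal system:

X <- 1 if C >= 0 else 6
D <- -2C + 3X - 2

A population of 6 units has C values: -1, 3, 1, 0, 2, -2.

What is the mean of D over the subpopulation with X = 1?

E[D|X=1] averages over only the 4 units with X=1 (C = 3, 1, 0, 2): D = -5, -1, 1, -3, mean -2.

-2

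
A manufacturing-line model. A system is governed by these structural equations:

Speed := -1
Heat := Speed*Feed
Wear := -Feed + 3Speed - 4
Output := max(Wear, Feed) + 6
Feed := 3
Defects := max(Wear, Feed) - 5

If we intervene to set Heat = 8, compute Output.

9

The intervention breaks the incoming arrows to Heat: Heat := Speed*Feed no longer applies, and Heat = 8.
No directed path runs from Heat to Output, so Output keeps its natural value.
Wear = -Feed + 3Speed - 4  [with Feed=3, Speed=-1]  = -10
Output = max(Wear, Feed) + 6  [with Wear=-10, Feed=3]  = 9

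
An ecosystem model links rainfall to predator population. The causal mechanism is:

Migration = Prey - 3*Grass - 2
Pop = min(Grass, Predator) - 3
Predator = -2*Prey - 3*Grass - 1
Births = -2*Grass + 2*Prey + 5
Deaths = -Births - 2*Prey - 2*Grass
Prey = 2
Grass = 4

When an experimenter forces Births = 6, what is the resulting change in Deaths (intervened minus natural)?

Intervening sets Births = 6 and removes its equation (Births = -2*Grass + 2*Prey + 5).
Deaths = -Births - 2*Prey - 2*Grass  [with Births=6, Prey=2, Grass=4]  = -18
Without intervention: Births = -2*Grass + 2*Prey + 5  [with Grass=4, Prey=2]  = 1; Deaths = -Births - 2*Prey - 2*Grass  [with Births=1, Prey=2, Grass=4]  = -13.
Change = -18 − (-13) = -5.

-5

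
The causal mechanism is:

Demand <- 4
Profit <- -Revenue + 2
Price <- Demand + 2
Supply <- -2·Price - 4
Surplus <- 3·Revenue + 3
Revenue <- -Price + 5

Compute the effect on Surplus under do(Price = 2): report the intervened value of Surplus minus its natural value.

12

Under do(Price=2), the mechanism Price <- Demand + 2 is discarded; Price is fixed at 2.
Revenue = -Price + 5  [with Price=2]  = 3
Surplus = 3·Revenue + 3  [with Revenue=3]  = 12
Without intervention: Price = Demand + 2  [with Demand=4]  = 6; Revenue = -Price + 5  [with Price=6]  = -1; Surplus = 3·Revenue + 3  [with Revenue=-1]  = 0.
Change = 12 − 0 = 12.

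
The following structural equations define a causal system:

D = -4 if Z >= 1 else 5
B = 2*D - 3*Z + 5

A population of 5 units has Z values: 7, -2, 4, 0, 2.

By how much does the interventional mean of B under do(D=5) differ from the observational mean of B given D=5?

-9.6

do(D=5) breaks D's dependence on Z. With D=5 fixed, B across the units is -6, 21, 3, 15, 9, mean 8.4.
Conditioning on D=5 selects the 2 unit(s) with Z ∈ {-2, 0}. Their B values: 21, 15. Mean = 18.
Difference = 8.4 − 18 = -9.6.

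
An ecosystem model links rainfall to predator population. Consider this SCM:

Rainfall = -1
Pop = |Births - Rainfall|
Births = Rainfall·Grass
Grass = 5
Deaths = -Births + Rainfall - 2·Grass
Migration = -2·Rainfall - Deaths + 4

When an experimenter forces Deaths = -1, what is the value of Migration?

Intervening sets Deaths = -1 and removes its equation (Deaths = -Births + Rainfall - 2·Grass).
Migration = -2·Rainfall - Deaths + 4  [with Rainfall=-1, Deaths=-1]  = 7

7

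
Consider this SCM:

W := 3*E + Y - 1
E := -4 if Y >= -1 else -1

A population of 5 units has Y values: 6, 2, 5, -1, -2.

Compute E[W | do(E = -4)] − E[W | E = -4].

-1

Under do(E=-4), E's equation is replaced by E=-4 for every unit. Per-unit W: -7, -11, -8, -14, -15. Mean = -11.
Conditioning on E=-4 selects the 4 unit(s) with Y ∈ {6, 2, 5, -1}. Their W values: -7, -11, -8, -14. Mean = -10.
Difference = -11 − (-10) = -1.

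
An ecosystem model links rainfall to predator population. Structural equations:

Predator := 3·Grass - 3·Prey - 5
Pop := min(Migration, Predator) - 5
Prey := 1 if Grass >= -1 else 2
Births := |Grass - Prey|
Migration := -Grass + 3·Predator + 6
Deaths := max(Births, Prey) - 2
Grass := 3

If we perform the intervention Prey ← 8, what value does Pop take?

-62

Under do(Prey=8), the mechanism Prey := 1 if Grass >= -1 else 2 is discarded; Prey is fixed at 8.
Predator = 3·Grass - 3·Prey - 5  [with Grass=3, Prey=8]  = -20
Migration = -Grass + 3·Predator + 6  [with Grass=3, Predator=-20]  = -57
Pop = min(Migration, Predator) - 5  [with Migration=-57, Predator=-20]  = -62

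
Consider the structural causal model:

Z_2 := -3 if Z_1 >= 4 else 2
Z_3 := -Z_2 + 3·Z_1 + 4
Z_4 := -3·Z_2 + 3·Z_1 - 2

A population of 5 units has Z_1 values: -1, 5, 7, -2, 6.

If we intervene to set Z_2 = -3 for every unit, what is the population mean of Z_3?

do(Z_2=-3) breaks Z_2's dependence on Z_1. With Z_2=-3 fixed, Z_3 across the units is 4, 22, 28, 1, 25, mean 16.

16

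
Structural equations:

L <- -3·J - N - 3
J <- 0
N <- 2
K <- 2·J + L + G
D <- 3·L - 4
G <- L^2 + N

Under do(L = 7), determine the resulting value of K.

The intervention breaks the incoming arrows to L: L <- -3·J - N - 3 no longer applies, and L = 7.
G = L^2 + N  [with L=7, N=2]  = 51
K = 2·J + L + G  [with J=0, L=7, G=51]  = 58

58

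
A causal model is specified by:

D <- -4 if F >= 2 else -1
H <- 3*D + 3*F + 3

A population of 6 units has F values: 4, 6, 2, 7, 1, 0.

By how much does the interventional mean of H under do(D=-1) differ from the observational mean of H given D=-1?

8.5

Under do(D=-1), D's equation is replaced by D=-1 for every unit. Per-unit H: 12, 18, 6, 21, 3, 0. Mean = 10.
Conditioning on D=-1 selects the 2 unit(s) with F ∈ {1, 0}. Their H values: 3, 0. Mean = 1.5.
Difference = 10 − 1.5 = 8.5.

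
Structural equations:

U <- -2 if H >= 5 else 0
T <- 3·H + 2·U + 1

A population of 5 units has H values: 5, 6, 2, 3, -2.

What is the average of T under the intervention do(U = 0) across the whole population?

9.4

Under do(U=0), U's equation is replaced by U=0 for every unit. Per-unit T: 16, 19, 7, 10, -5. Mean = 9.4.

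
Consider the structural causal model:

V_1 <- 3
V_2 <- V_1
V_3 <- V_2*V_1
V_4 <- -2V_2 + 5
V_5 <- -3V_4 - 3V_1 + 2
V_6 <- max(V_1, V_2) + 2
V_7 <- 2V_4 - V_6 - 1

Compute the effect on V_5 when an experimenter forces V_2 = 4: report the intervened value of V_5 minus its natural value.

6

do(V_2=4) replaces the equation V_2 <- V_1 with the constant V_2 = 4.
V_4 = -2V_2 + 5  [with V_2=4]  = -3
V_5 = -3V_4 - 3V_1 + 2  [with V_4=-3, V_1=3]  = 2
Without intervention: V_2 = V_1  [with V_1=3]  = 3; V_4 = -2V_2 + 5  [with V_2=3]  = -1; V_5 = -3V_4 - 3V_1 + 2  [with V_4=-1, V_1=3]  = -4.
Change = 2 − (-4) = 6.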